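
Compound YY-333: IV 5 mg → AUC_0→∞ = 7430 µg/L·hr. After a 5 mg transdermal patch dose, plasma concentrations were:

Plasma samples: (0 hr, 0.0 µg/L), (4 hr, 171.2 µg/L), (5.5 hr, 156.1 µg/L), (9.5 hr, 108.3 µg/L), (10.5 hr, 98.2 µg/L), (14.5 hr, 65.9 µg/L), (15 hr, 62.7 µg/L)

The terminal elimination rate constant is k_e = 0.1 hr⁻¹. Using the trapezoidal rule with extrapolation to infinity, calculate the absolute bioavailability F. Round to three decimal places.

Trapezoidal AUC_0→15 (transdermal patch):
  [0→4]: (0.0+171.2)/2 × 4 = 342.4
  [4→5.5]: (171.2+156.1)/2 × 1.5 = 245.475
  [5.5→9.5]: (156.1+108.3)/2 × 4 = 528.8
  [9.5→10.5]: (108.3+98.2)/2 × 1 = 103.25
  [10.5→14.5]: (98.2+65.9)/2 × 4 = 328.2
  [14.5→15]: (65.9+62.7)/2 × 0.5 = 32.15
  Sum = 1580.275 µg/L·hr
Tail: C_last/k_e = 62.7/0.1 = 627.000
AUC_0→∞ (transdermal patch) = 1580.275 + 627.000 = 2207.275 µg/L·hr
F = (AUC_ev/D_ev)/(AUC_iv/D_iv) = (2207.275/5)/(7430/5) = 441.455/1486 = 0.2971

F = 0.297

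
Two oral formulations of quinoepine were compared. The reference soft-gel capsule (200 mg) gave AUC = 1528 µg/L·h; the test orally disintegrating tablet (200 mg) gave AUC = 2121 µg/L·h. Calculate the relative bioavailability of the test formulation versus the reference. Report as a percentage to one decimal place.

F_rel = 138.8%

F_rel = (AUC_test/D_test) / (AUC_ref/D_ref)
      = (2121/200) / (1528/200)
      = 10.605 / 7.64 = 1.3881 = 138.81%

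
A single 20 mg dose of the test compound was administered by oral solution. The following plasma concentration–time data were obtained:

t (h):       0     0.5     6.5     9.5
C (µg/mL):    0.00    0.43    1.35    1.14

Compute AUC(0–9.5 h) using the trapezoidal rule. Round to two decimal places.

Trapezoidal AUC_0→9.5:
  [0→0.5]: (0.00+0.43)/2 × 0.5 = 0.1075
  [0.5→6.5]: (0.43+1.35)/2 × 6 = 5.34
  [6.5→9.5]: (1.35+1.14)/2 × 3 = 3.735
  Sum = 9.1825 µg/mL·h

AUC = 9.18 µg/mL·h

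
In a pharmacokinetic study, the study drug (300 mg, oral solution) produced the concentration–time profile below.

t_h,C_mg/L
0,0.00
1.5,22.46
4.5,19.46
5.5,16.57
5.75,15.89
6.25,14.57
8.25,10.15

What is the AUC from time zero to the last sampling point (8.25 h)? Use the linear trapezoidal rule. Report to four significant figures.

AUC = 134.1 mg/L·h

Trapezoidal AUC_0→8.25:
  [0→1.5]: (0.00+22.46)/2 × 1.5 = 16.845
  [1.5→4.5]: (22.46+19.46)/2 × 3 = 62.88
  [4.5→5.5]: (19.46+16.57)/2 × 1 = 18.015
  [5.5→5.75]: (16.57+15.89)/2 × 0.25 = 4.0575
  [5.75→6.25]: (15.89+14.57)/2 × 0.5 = 7.615
  [6.25→8.25]: (14.57+10.15)/2 × 2 = 24.72
  Sum = 134.1325 mg/L·h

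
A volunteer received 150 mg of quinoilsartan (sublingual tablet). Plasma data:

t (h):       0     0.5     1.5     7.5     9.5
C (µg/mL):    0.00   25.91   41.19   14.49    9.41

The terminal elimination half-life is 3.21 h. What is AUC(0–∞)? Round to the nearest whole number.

AUC = 275 µg/mL·h

Trapezoidal AUC_0→9.5:
  [0→0.5]: (0.00+25.91)/2 × 0.5 = 6.4775
  [0.5→1.5]: (25.91+41.19)/2 × 1 = 33.55
  [1.5→7.5]: (41.19+14.49)/2 × 6 = 167.04
  [7.5→9.5]: (14.49+9.41)/2 × 2 = 23.9
  Sum = 230.9675 µg/mL·h
k_e = ln2 / t½ = 0.693147 / 3.21 = 0.2159 h^-1
Extrapolated tail: C_last / k_e = 9.41 / 0.2159 = 43.585
AUC_0→∞ = 230.9675 + 43.585 = 274.5525 µg/mL·h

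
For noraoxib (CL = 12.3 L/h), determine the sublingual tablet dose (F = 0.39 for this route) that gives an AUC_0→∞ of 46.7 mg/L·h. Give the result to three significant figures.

Dose = 1470 mg

Dose = CL × AUC_0→∞ / F
     = 12.3 × 46.7 / 0.39 = 1472.85 mg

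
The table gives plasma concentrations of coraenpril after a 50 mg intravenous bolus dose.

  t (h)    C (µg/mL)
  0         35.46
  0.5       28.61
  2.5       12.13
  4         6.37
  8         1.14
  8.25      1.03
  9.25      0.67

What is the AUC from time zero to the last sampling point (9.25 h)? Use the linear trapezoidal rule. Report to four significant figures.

AUC = 86.77 µg/mL·h

Trapezoidal AUC_0→9.25:
  [0→0.5]: (35.46+28.61)/2 × 0.5 = 16.0175
  [0.5→2.5]: (28.61+12.13)/2 × 2 = 40.74
  [2.5→4]: (12.13+6.37)/2 × 1.5 = 13.875
  [4→8]: (6.37+1.14)/2 × 4 = 15.02
  [8→8.25]: (1.14+1.03)/2 × 0.25 = 0.27125
  [8.25→9.25]: (1.03+0.67)/2 × 1 = 0.85
  Sum = 86.77375 µg/mL·h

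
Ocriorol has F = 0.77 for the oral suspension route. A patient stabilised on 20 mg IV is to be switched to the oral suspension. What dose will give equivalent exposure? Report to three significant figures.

For equal systemic exposure: F × D_ev = D_iv
D_ev = D_iv / F = 20 / 0.77 = 25.974 mg

D_oral = 26.0 mg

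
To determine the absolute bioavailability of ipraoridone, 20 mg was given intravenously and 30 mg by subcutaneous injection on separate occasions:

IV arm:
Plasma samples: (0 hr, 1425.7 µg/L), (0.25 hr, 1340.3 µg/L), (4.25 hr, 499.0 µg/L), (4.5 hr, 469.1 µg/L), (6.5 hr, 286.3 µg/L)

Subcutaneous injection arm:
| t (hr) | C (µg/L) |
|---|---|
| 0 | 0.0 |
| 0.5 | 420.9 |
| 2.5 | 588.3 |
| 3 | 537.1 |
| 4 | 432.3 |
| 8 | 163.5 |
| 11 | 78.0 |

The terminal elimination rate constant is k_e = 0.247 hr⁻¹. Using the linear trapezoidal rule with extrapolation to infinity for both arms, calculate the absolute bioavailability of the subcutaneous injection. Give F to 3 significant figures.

Trapezoidal AUC_0→6.5 (IV):
  [0→0.25]: (1425.7+1340.3)/2 × 0.25 = 345.75
  [0.25→4.25]: (1340.3+499.0)/2 × 4 = 3678.6
  [4.25→4.5]: (499.0+469.1)/2 × 0.25 = 121.0125
  [4.5→6.5]: (469.1+286.3)/2 × 2 = 755.4
  Sum = 4900.7625 µg/L·hr
IV tail: 286.3/0.247 = 1159.109; AUC_iv,0→∞ = 4900.7625 + 1159.109 = 6059.8715 µg/L·hr
Trapezoidal AUC_0→11 (subcutaneous injection):
  [0→0.5]: (0.0+420.9)/2 × 0.5 = 105.225
  [0.5→2.5]: (420.9+588.3)/2 × 2 = 1009.2
  [2.5→3]: (588.3+537.1)/2 × 0.5 = 281.35
  [3→4]: (537.1+432.3)/2 × 1 = 484.7
  [4→8]: (432.3+163.5)/2 × 4 = 1191.6
  [8→11]: (163.5+78.0)/2 × 3 = 362.25
  Sum = 3434.325 µg/L·hr
subcutaneous injection tail: 78.0/0.247 = 315.789; AUC_ev,0→∞ = 3434.325 + 315.789 = 3750.114 µg/L·hr
F = (AUC_ev/D_ev)/(AUC_iv/D_iv) = (3750.114/30)/(6059.8715/20) = 125.0038/302.994 = 0.4126

F = 0.413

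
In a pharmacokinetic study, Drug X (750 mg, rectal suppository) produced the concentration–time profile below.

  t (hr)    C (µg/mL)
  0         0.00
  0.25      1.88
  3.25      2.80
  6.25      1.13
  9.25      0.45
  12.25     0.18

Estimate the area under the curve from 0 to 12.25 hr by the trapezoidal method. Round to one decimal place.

Trapezoidal AUC_0→12.25:
  [0→0.25]: (0.00+1.88)/2 × 0.25 = 0.235
  [0.25→3.25]: (1.88+2.80)/2 × 3 = 7.02
  [3.25→6.25]: (2.80+1.13)/2 × 3 = 5.895
  [6.25→9.25]: (1.13+0.45)/2 × 3 = 2.37
  [9.25→12.25]: (0.45+0.18)/2 × 3 = 0.945
  Sum = 16.465 µg/mL·hr

AUC = 16.5 µg/mL·hr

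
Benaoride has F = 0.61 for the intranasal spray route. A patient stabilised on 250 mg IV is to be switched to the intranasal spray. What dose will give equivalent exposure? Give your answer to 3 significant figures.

D_intranasal = 410 mg

For equal systemic exposure: F × D_ev = D_iv
D_ev = D_iv / F = 250 / 0.61 = 409.836 mg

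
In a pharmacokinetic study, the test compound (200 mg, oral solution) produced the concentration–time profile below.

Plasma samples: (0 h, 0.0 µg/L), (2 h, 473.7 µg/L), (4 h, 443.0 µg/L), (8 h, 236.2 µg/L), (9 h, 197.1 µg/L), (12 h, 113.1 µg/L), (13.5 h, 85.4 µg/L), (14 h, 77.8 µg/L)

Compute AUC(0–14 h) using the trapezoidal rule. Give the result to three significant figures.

Trapezoidal AUC_0→14:
  [0→2]: (0.0+473.7)/2 × 2 = 473.7
  [2→4]: (473.7+443.0)/2 × 2 = 916.7
  [4→8]: (443.0+236.2)/2 × 4 = 1358.4
  [8→9]: (236.2+197.1)/2 × 1 = 216.65
  [9→12]: (197.1+113.1)/2 × 3 = 465.3
  [12→13.5]: (113.1+85.4)/2 × 1.5 = 148.875
  [13.5→14]: (85.4+77.8)/2 × 0.5 = 40.8
  Sum = 3620.425 µg/L·h

AUC = 3620 µg/L·h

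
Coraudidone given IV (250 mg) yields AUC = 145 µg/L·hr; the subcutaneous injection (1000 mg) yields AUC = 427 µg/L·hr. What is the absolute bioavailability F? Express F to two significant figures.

F = (AUC_ev / D_ev) / (AUC_iv / D_iv)
  = (427/1000) / (145/250)
  = 0.427 / 0.58 = 0.7362

F = 0.74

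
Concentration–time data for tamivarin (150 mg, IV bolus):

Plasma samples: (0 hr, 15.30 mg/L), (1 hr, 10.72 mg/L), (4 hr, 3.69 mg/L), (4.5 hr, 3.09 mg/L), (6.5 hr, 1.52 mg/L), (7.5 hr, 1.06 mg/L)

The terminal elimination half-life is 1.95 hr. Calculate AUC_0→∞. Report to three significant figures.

AUC = 45.2 mg/L·hr

Trapezoidal AUC_0→7.5:
  [0→1]: (15.30+10.72)/2 × 1 = 13.01
  [1→4]: (10.72+3.69)/2 × 3 = 21.615
  [4→4.5]: (3.69+3.09)/2 × 0.5 = 1.695
  [4.5→6.5]: (3.09+1.52)/2 × 2 = 4.61
  [6.5→7.5]: (1.52+1.06)/2 × 1 = 1.29
  Sum = 42.22 mg/L·hr
k_e = ln2 / t½ = 0.693147 / 1.95 = 0.3555 hr^-1
Extrapolated tail: C_last / k_e = 1.06 / 0.3555 = 2.982
AUC_0→∞ = 42.22 + 2.982 = 45.202 mg/L·hr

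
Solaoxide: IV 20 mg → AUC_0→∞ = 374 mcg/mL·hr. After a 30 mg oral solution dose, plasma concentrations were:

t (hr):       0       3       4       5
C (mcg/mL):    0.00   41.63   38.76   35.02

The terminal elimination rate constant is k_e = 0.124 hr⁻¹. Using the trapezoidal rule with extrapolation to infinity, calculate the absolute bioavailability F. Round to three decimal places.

Trapezoidal AUC_0→5 (oral solution):
  [0→3]: (0.00+41.63)/2 × 3 = 62.445
  [3→4]: (41.63+38.76)/2 × 1 = 40.195
  [4→5]: (38.76+35.02)/2 × 1 = 36.89
  Sum = 139.53 mcg/mL·hr
Tail: C_last/k_e = 35.02/0.124 = 282.419
AUC_0→∞ (oral solution) = 139.53 + 282.419 = 421.949 mcg/mL·hr
F = (AUC_ev/D_ev)/(AUC_iv/D_iv) = (421.949/30)/(374/20) = 14.065/18.7 = 0.7521

F = 0.752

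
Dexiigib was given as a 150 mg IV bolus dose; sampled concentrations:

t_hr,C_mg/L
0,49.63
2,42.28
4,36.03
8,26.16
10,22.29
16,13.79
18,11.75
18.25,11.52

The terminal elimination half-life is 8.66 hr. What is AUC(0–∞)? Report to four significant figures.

Trapezoidal AUC_0→18.25:
  [0→2]: (49.63+42.28)/2 × 2 = 91.91
  [2→4]: (42.28+36.03)/2 × 2 = 78.31
  [4→8]: (36.03+26.16)/2 × 4 = 124.38
  [8→10]: (26.16+22.29)/2 × 2 = 48.45
  [10→16]: (22.29+13.79)/2 × 6 = 108.24
  [16→18]: (13.79+11.75)/2 × 2 = 25.54
  [18→18.25]: (11.75+11.52)/2 × 0.25 = 2.90875
  Sum = 479.73875 mg/L·hr
k_e = ln2 / t½ = 0.693147 / 8.66 = 0.0800 hr^-1
Extrapolated tail: C_last / k_e = 11.52 / 0.08 = 144.000
AUC_0→∞ = 479.73875 + 144.000 = 623.73875 mg/L·hr

AUC = 623.7 mg/L·hr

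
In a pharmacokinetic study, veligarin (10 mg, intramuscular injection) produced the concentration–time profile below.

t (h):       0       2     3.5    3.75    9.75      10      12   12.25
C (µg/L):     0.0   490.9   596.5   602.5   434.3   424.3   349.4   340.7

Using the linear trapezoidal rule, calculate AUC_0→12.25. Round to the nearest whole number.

AUC = 5534 µg/L·h

Trapezoidal AUC_0→12.25:
  [0→2]: (0.0+490.9)/2 × 2 = 490.9
  [2→3.5]: (490.9+596.5)/2 × 1.5 = 815.55
  [3.5→3.75]: (596.5+602.5)/2 × 0.25 = 149.875
  [3.75→9.75]: (602.5+434.3)/2 × 6 = 3110.4
  [9.75→10]: (434.3+424.3)/2 × 0.25 = 107.325
  [10→12]: (424.3+349.4)/2 × 2 = 773.7
  [12→12.25]: (349.4+340.7)/2 × 0.25 = 86.2625
  Sum = 5534.0125 µg/L·h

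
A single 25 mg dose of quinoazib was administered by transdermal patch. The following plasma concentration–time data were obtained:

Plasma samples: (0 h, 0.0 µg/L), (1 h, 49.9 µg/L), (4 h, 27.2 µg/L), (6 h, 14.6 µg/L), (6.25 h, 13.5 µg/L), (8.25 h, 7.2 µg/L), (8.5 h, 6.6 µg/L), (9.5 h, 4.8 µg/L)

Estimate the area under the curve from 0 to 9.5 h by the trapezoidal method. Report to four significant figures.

AUC = 214.0 µg/L·h

Trapezoidal AUC_0→9.5:
  [0→1]: (0.0+49.9)/2 × 1 = 24.95
  [1→4]: (49.9+27.2)/2 × 3 = 115.65
  [4→6]: (27.2+14.6)/2 × 2 = 41.8
  [6→6.25]: (14.6+13.5)/2 × 0.25 = 3.5125
  [6.25→8.25]: (13.5+7.2)/2 × 2 = 20.7
  [8.25→8.5]: (7.2+6.6)/2 × 0.25 = 1.725
  [8.5→9.5]: (6.6+4.8)/2 × 1 = 5.7
  Sum = 214.0375 µg/L·h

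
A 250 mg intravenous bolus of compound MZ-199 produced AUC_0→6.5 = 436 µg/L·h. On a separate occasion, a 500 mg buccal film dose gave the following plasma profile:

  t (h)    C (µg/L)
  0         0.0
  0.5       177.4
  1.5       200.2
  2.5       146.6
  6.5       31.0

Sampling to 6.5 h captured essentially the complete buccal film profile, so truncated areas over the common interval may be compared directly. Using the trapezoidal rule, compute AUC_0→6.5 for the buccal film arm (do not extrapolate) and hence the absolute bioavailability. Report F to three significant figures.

Trapezoidal AUC_0→6.5 (buccal film):
  [0→0.5]: (0.0+177.4)/2 × 0.5 = 44.35
  [0.5→1.5]: (177.4+200.2)/2 × 1 = 188.8
  [1.5→2.5]: (200.2+146.6)/2 × 1 = 173.4
  [2.5→6.5]: (146.6+31.0)/2 × 4 = 355.2
  Sum = 761.75 µg/L·h
F = (AUC_ev/D_ev)/(AUC_iv/D_iv) = (761.75/500)/(436/250) = 1.5235/1.744 = 0.8736

F = 0.874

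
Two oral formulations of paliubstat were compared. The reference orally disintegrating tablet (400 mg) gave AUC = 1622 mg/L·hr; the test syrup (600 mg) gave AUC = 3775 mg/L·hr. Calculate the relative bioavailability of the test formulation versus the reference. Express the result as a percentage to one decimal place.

F_rel = 155.2%

F_rel = (AUC_test/D_test) / (AUC_ref/D_ref)
      = (3775/600) / (1622/400)
      = 6.29167 / 4.055 = 1.5516 = 155.16%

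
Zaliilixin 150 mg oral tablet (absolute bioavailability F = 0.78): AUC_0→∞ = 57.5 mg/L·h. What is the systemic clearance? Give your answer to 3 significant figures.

CL = 2.03 L/h

CL = F × Dose / AUC_0→∞
   = 0.78 × 150 / 57.5 = 2.03478 L/h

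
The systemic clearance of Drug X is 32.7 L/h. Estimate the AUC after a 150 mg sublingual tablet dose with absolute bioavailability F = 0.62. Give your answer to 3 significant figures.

AUC = 2.84 mg/L·h

AUC_0→∞ = F × Dose / CL
        = 0.62 × 150 / 32.7 = 2.84404 mg/L·h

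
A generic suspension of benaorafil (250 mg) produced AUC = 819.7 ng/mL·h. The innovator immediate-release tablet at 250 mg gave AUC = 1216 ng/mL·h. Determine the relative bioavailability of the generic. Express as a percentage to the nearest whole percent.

F_rel = 67%

F_rel = (AUC_test/D_test) / (AUC_ref/D_ref)
      = (819.7/250) / (1216/250)
      = 3.2788 / 4.864 = 0.6741 = 67.41%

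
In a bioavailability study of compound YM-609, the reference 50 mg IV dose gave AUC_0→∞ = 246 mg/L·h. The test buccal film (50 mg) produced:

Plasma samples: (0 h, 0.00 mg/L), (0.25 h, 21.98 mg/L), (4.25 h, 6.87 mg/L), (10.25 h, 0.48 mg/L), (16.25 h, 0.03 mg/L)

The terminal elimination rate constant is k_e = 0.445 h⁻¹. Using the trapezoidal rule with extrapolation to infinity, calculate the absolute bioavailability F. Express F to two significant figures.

F = 0.34

Trapezoidal AUC_0→16.25 (buccal film):
  [0→0.25]: (0.00+21.98)/2 × 0.25 = 2.7475
  [0.25→4.25]: (21.98+6.87)/2 × 4 = 57.7
  [4.25→10.25]: (6.87+0.48)/2 × 6 = 22.05
  [10.25→16.25]: (0.48+0.03)/2 × 6 = 1.53
  Sum = 84.0275 mg/L·h
Tail: C_last/k_e = 0.03/0.445 = 0.067
AUC_0→∞ (buccal film) = 84.0275 + 0.067 = 84.0945 mg/L·h
F = (AUC_ev/D_ev)/(AUC_iv/D_iv) = (84.0945/50)/(246/50) = 1.68189/4.92 = 0.3418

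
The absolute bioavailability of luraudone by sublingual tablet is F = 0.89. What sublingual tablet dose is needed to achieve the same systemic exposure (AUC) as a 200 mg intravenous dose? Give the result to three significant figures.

D_sublingual = 225 mg

For equal systemic exposure: F × D_ev = D_iv
D_ev = D_iv / F = 200 / 0.89 = 224.719 mg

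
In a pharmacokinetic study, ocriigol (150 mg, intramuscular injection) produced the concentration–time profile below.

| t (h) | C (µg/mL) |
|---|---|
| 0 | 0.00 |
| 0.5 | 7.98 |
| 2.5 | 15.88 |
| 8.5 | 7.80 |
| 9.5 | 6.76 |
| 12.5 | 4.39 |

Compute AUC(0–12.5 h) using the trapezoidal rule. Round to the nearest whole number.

Trapezoidal AUC_0→12.5:
  [0→0.5]: (0.00+7.98)/2 × 0.5 = 1.995
  [0.5→2.5]: (7.98+15.88)/2 × 2 = 23.86
  [2.5→8.5]: (15.88+7.80)/2 × 6 = 71.04
  [8.5→9.5]: (7.80+6.76)/2 × 1 = 7.28
  [9.5→12.5]: (6.76+4.39)/2 × 3 = 16.725
  Sum = 120.9 µg/mL·h

AUC = 121 µg/mL·h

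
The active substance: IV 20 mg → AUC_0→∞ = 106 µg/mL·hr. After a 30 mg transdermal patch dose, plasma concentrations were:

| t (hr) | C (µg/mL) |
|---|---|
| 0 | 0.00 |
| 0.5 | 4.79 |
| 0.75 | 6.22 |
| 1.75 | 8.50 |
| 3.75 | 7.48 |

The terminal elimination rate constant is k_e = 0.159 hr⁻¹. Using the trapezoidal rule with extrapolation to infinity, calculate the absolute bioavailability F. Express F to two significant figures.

Trapezoidal AUC_0→3.75 (transdermal patch):
  [0→0.5]: (0.00+4.79)/2 × 0.5 = 1.1975
  [0.5→0.75]: (4.79+6.22)/2 × 0.25 = 1.37625
  [0.75→1.75]: (6.22+8.50)/2 × 1 = 7.36
  [1.75→3.75]: (8.50+7.48)/2 × 2 = 15.98
  Sum = 25.91375 µg/mL·hr
Tail: C_last/k_e = 7.48/0.159 = 47.044
AUC_0→∞ (transdermal patch) = 25.91375 + 47.044 = 72.95775 µg/mL·hr
F = (AUC_ev/D_ev)/(AUC_iv/D_iv) = (72.95775/30)/(106/20) = 2.431925/5.3 = 0.4589

F = 0.46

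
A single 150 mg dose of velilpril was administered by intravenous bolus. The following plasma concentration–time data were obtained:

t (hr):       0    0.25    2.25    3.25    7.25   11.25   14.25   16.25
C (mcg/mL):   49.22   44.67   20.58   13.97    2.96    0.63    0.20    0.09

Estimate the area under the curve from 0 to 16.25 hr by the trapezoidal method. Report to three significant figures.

Trapezoidal AUC_0→16.25:
  [0→0.25]: (49.22+44.67)/2 × 0.25 = 11.73625
  [0.25→2.25]: (44.67+20.58)/2 × 2 = 65.25
  [2.25→3.25]: (20.58+13.97)/2 × 1 = 17.275
  [3.25→7.25]: (13.97+2.96)/2 × 4 = 33.86
  [7.25→11.25]: (2.96+0.63)/2 × 4 = 7.18
  [11.25→14.25]: (0.63+0.20)/2 × 3 = 1.245
  [14.25→16.25]: (0.20+0.09)/2 × 2 = 0.29
  Sum = 136.83625 mcg/mL·hr

AUC = 137 mcg/mL·hr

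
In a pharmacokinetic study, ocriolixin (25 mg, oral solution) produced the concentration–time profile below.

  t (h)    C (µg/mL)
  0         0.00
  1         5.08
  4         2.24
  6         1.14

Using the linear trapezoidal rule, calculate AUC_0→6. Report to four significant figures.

Trapezoidal AUC_0→6:
  [0→1]: (0.00+5.08)/2 × 1 = 2.54
  [1→4]: (5.08+2.24)/2 × 3 = 10.98
  [4→6]: (2.24+1.14)/2 × 2 = 3.38
  Sum = 16.9 µg/mL·h

AUC = 16.90 µg/mL·h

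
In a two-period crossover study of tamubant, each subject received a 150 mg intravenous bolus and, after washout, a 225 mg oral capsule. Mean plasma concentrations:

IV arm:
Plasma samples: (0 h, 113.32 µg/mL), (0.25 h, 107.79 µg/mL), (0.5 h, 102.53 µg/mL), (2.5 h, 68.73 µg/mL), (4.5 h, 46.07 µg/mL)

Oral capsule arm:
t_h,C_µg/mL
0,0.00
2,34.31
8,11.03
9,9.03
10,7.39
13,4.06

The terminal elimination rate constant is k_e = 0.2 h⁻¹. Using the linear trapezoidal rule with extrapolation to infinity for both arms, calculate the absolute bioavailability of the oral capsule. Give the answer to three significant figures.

Trapezoidal AUC_0→4.5 (IV):
  [0→0.25]: (113.32+107.79)/2 × 0.25 = 27.63875
  [0.25→0.5]: (107.79+102.53)/2 × 0.25 = 26.29
  [0.5→2.5]: (102.53+68.73)/2 × 2 = 171.26
  [2.5→4.5]: (68.73+46.07)/2 × 2 = 114.8
  Sum = 339.98875 µg/mL·h
IV tail: 46.07/0.2 = 230.350; AUC_iv,0→∞ = 339.98875 + 230.350 = 570.33875 µg/mL·h
Trapezoidal AUC_0→13 (oral capsule):
  [0→2]: (0.00+34.31)/2 × 2 = 34.31
  [2→8]: (34.31+11.03)/2 × 6 = 136.02
  [8→9]: (11.03+9.03)/2 × 1 = 10.03
  [9→10]: (9.03+7.39)/2 × 1 = 8.21
  [10→13]: (7.39+4.06)/2 × 3 = 17.175
  Sum = 205.745 µg/mL·h
oral capsule tail: 4.06/0.2 = 20.300; AUC_ev,0→∞ = 205.745 + 20.300 = 226.045 µg/mL·h
F = (AUC_ev/D_ev)/(AUC_iv/D_iv) = (226.045/225)/(570.33875/150) = 1.00464/3.80226 = 0.2642

F = 0.264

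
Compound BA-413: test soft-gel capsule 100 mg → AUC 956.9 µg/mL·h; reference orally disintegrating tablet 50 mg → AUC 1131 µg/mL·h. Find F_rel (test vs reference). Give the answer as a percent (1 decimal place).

F_rel = (AUC_test/D_test) / (AUC_ref/D_ref)
      = (956.9/100) / (1131/50)
      = 9.569 / 22.62 = 0.4230 = 42.30%

F_rel = 42.3%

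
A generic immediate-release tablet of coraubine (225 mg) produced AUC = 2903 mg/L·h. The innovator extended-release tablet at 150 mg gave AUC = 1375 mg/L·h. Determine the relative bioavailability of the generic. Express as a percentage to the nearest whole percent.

F_rel = (AUC_test/D_test) / (AUC_ref/D_ref)
      = (2903/225) / (1375/150)
      = 12.9022 / 9.16667 = 1.4075 = 140.75%

F_rel = 141%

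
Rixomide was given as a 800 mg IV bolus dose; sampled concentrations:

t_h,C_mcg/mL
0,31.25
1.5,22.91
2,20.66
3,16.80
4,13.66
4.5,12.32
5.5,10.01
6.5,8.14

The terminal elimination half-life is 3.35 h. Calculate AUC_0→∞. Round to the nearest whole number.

AUC = 152 mcg/mL·h

Trapezoidal AUC_0→6.5:
  [0→1.5]: (31.25+22.91)/2 × 1.5 = 40.62
  [1.5→2]: (22.91+20.66)/2 × 0.5 = 10.8925
  [2→3]: (20.66+16.80)/2 × 1 = 18.73
  [3→4]: (16.80+13.66)/2 × 1 = 15.23
  [4→4.5]: (13.66+12.32)/2 × 0.5 = 6.495
  [4.5→5.5]: (12.32+10.01)/2 × 1 = 11.165
  [5.5→6.5]: (10.01+8.14)/2 × 1 = 9.075
  Sum = 112.2075 mcg/mL·h
k_e = ln2 / t½ = 0.693147 / 3.35 = 0.2069 h^-1
Extrapolated tail: C_last / k_e = 8.14 / 0.2069 = 39.343
AUC_0→∞ = 112.2075 + 39.343 = 151.5505 mcg/mL·h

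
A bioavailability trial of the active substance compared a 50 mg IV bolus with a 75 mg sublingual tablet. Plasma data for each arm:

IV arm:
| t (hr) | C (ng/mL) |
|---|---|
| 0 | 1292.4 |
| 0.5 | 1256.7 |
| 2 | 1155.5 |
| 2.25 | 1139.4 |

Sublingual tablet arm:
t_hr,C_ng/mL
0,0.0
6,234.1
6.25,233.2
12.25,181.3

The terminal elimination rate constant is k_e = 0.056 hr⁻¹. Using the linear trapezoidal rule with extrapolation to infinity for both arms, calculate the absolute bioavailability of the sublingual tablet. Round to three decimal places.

F = 0.151

Trapezoidal AUC_0→2.25 (IV):
  [0→0.5]: (1292.4+1256.7)/2 × 0.5 = 637.275
  [0.5→2]: (1256.7+1155.5)/2 × 1.5 = 1809.15
  [2→2.25]: (1155.5+1139.4)/2 × 0.25 = 286.8625
  Sum = 2733.2875 ng/mL·hr
IV tail: 1139.4/0.056 = 20346.429; AUC_iv,0→∞ = 2733.2875 + 20346.429 = 23079.7165 ng/mL·hr
Trapezoidal AUC_0→12.25 (sublingual tablet):
  [0→6]: (0.0+234.1)/2 × 6 = 702.3
  [6→6.25]: (234.1+233.2)/2 × 0.25 = 58.4125
  [6.25→12.25]: (233.2+181.3)/2 × 6 = 1243.5
  Sum = 2004.2125 ng/mL·hr
sublingual tablet tail: 181.3/0.056 = 3237.500; AUC_ev,0→∞ = 2004.2125 + 3237.500 = 5241.7125 ng/mL·hr
F = (AUC_ev/D_ev)/(AUC_iv/D_iv) = (5241.7125/75)/(23079.7165/50) = 69.8895/461.59433 = 0.1514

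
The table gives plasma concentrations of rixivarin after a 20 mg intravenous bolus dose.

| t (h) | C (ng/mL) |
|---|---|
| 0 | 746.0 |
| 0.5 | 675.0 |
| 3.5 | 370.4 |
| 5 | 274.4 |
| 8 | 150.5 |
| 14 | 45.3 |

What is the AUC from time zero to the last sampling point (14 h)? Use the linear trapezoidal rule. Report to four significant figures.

Trapezoidal AUC_0→14:
  [0→0.5]: (746.0+675.0)/2 × 0.5 = 355.25
  [0.5→3.5]: (675.0+370.4)/2 × 3 = 1568.1
  [3.5→5]: (370.4+274.4)/2 × 1.5 = 483.6
  [5→8]: (274.4+150.5)/2 × 3 = 637.35
  [8→14]: (150.5+45.3)/2 × 6 = 587.4
  Sum = 3631.7 ng/mL·h

AUC = 3632 ng/mL·h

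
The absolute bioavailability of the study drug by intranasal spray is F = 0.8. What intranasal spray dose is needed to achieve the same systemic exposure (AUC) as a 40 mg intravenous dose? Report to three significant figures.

D_intranasal = 50.0 mg

For equal systemic exposure: F × D_ev = D_iv
D_ev = D_iv / F = 40 / 0.8 = 50 mg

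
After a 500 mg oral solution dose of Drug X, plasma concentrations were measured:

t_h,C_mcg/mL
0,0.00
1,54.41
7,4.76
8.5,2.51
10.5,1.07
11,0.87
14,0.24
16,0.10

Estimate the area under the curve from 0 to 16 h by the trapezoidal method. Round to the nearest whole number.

Trapezoidal AUC_0→16:
  [0→1]: (0.00+54.41)/2 × 1 = 27.205
  [1→7]: (54.41+4.76)/2 × 6 = 177.51
  [7→8.5]: (4.76+2.51)/2 × 1.5 = 5.4525
  [8.5→10.5]: (2.51+1.07)/2 × 2 = 3.58
  [10.5→11]: (1.07+0.87)/2 × 0.5 = 0.485
  [11→14]: (0.87+0.24)/2 × 3 = 1.665
  [14→16]: (0.24+0.10)/2 × 2 = 0.34
  Sum = 216.2375 mcg/mL·h

AUC = 216 mcg/mL·h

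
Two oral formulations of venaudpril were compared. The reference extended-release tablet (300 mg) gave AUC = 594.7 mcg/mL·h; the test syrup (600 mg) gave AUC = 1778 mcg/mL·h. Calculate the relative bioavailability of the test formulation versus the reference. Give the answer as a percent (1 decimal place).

F_rel = (AUC_test/D_test) / (AUC_ref/D_ref)
      = (1778/600) / (594.7/300)
      = 2.96333 / 1.98233 = 1.4949 = 149.49%

F_rel = 149.5%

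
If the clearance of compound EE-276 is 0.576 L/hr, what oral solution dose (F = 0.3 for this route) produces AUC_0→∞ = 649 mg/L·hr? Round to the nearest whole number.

Dose = CL × AUC_0→∞ / F
     = 0.576 × 649 / 0.3 = 1246.08 mg

Dose = 1246 mg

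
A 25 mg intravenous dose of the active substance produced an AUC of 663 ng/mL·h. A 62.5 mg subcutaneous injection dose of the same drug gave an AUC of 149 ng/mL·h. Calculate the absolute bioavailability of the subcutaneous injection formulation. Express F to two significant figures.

F = 0.090

F = (AUC_ev / D_ev) / (AUC_iv / D_iv)
  = (149/62.5) / (663/25)
  = 2.384 / 26.52 = 0.0899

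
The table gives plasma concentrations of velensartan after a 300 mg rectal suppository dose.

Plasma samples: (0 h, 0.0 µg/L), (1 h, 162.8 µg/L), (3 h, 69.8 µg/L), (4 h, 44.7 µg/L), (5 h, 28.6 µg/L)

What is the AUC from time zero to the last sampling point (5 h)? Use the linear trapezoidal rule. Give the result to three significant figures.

Trapezoidal AUC_0→5:
  [0→1]: (0.0+162.8)/2 × 1 = 81.4
  [1→3]: (162.8+69.8)/2 × 2 = 232.6
  [3→4]: (69.8+44.7)/2 × 1 = 57.25
  [4→5]: (44.7+28.6)/2 × 1 = 36.65
  Sum = 407.9 µg/L·h

AUC = 408 µg/L·h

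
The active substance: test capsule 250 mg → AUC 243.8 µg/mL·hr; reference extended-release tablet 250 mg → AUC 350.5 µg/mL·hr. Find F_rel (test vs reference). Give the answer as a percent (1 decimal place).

F_rel = (AUC_test/D_test) / (AUC_ref/D_ref)
      = (243.8/250) / (350.5/250)
      = 0.9752 / 1.402 = 0.6956 = 69.56%

F_rel = 69.6%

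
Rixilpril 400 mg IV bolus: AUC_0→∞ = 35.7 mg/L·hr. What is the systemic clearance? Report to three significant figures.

CL = Dose_iv / AUC_0→∞
   = 400 / 35.7 = 11.2045 L/hr

CL = 11.2 L/hr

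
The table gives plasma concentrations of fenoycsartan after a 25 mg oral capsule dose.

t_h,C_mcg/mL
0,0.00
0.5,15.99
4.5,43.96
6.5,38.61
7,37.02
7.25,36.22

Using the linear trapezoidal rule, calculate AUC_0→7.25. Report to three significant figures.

AUC = 235 mcg/mL·h

Trapezoidal AUC_0→7.25:
  [0→0.5]: (0.00+15.99)/2 × 0.5 = 3.9975
  [0.5→4.5]: (15.99+43.96)/2 × 4 = 119.9
  [4.5→6.5]: (43.96+38.61)/2 × 2 = 82.57
  [6.5→7]: (38.61+37.02)/2 × 0.5 = 18.9075
  [7→7.25]: (37.02+36.22)/2 × 0.25 = 9.155
  Sum = 234.53 mcg/mL·h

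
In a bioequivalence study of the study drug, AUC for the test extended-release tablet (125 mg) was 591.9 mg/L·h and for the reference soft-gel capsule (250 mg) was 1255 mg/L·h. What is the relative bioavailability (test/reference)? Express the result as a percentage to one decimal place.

F_rel = (AUC_test/D_test) / (AUC_ref/D_ref)
      = (591.9/125) / (1255/250)
      = 4.7352 / 5.02 = 0.9433 = 94.33%

F_rel = 94.3%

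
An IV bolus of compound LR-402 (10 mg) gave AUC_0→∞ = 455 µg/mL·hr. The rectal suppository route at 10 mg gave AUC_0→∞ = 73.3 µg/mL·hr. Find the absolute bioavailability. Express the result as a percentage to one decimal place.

F = (AUC_ev / D_ev) / (AUC_iv / D_iv)
  = (73.3/10) / (455/10)
  = 7.33 / 45.5 = 0.1611
  = 16.11%

F = 16.1%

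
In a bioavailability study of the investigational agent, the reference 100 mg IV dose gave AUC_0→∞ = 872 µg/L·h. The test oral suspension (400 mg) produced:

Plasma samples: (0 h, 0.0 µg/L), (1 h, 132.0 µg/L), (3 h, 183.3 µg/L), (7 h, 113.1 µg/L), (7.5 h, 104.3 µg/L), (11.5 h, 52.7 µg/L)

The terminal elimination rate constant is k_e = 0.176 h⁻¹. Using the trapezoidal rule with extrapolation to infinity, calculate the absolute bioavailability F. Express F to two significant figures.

F = 0.47

Trapezoidal AUC_0→11.5 (oral suspension):
  [0→1]: (0.0+132.0)/2 × 1 = 66.0
  [1→3]: (132.0+183.3)/2 × 2 = 315.3
  [3→7]: (183.3+113.1)/2 × 4 = 592.8
  [7→7.5]: (113.1+104.3)/2 × 0.5 = 54.35
  [7.5→11.5]: (104.3+52.7)/2 × 4 = 314.0
  Sum = 1342.45 µg/L·h
Tail: C_last/k_e = 52.7/0.176 = 299.432
AUC_0→∞ (oral suspension) = 1342.45 + 299.432 = 1641.882 µg/L·h
F = (AUC_ev/D_ev)/(AUC_iv/D_iv) = (1641.882/400)/(872/100) = 4.104705/8.72 = 0.4707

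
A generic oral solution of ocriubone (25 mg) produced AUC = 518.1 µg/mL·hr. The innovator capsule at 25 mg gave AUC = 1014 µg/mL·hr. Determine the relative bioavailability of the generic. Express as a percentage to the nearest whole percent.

F_rel = 51%

F_rel = (AUC_test/D_test) / (AUC_ref/D_ref)
      = (518.1/25) / (1014/25)
      = 20.724 / 40.56 = 0.5109 = 51.09%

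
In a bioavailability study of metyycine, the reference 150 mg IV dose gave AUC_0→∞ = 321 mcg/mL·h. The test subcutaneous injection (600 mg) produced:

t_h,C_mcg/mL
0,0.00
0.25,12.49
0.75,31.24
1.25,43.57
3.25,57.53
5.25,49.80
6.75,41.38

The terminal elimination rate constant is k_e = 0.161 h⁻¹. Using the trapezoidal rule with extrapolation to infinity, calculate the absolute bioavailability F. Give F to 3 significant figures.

F = 0.440

Trapezoidal AUC_0→6.75 (subcutaneous injection):
  [0→0.25]: (0.00+12.49)/2 × 0.25 = 1.56125
  [0.25→0.75]: (12.49+31.24)/2 × 0.5 = 10.9325
  [0.75→1.25]: (31.24+43.57)/2 × 0.5 = 18.7025
  [1.25→3.25]: (43.57+57.53)/2 × 2 = 101.1
  [3.25→5.25]: (57.53+49.80)/2 × 2 = 107.33
  [5.25→6.75]: (49.80+41.38)/2 × 1.5 = 68.385
  Sum = 308.01125 mcg/mL·h
Tail: C_last/k_e = 41.38/0.161 = 257.019
AUC_0→∞ (subcutaneous injection) = 308.01125 + 257.019 = 565.03025 mcg/mL·h
F = (AUC_ev/D_ev)/(AUC_iv/D_iv) = (565.03025/600)/(321/150) = 0.941717/2.14 = 0.4401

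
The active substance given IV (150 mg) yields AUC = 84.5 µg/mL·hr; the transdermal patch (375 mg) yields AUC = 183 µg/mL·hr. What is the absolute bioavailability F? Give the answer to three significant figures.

F = (AUC_ev / D_ev) / (AUC_iv / D_iv)
  = (183/375) / (84.5/150)
  = 0.488 / 0.563333 = 0.8663

F = 0.866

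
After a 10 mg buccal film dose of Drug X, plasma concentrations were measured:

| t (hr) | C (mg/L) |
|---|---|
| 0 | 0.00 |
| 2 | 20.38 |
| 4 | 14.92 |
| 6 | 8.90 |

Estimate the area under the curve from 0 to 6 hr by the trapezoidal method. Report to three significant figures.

AUC = 79.5 mg/L·hr

Trapezoidal AUC_0→6:
  [0→2]: (0.00+20.38)/2 × 2 = 20.38
  [2→4]: (20.38+14.92)/2 × 2 = 35.3
  [4→6]: (14.92+8.90)/2 × 2 = 23.82
  Sum = 79.5 mg/L·hr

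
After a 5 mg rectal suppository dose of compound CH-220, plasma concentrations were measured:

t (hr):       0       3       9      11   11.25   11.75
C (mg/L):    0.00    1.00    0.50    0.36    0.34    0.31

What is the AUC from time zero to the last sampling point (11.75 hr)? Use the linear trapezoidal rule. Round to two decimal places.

Trapezoidal AUC_0→11.75:
  [0→3]: (0.00+1.00)/2 × 3 = 1.5
  [3→9]: (1.00+0.50)/2 × 6 = 4.5
  [9→11]: (0.50+0.36)/2 × 2 = 0.86
  [11→11.25]: (0.36+0.34)/2 × 0.25 = 0.0875
  [11.25→11.75]: (0.34+0.31)/2 × 0.5 = 0.1625
  Sum = 7.11 mg/L·hr

AUC = 7.11 mg/L·hr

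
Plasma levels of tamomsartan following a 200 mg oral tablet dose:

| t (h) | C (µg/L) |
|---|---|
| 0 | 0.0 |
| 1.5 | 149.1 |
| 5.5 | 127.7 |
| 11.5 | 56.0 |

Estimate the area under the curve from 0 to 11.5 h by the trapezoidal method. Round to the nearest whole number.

AUC = 1217 µg/L·h

Trapezoidal AUC_0→11.5:
  [0→1.5]: (0.0+149.1)/2 × 1.5 = 111.825
  [1.5→5.5]: (149.1+127.7)/2 × 4 = 553.6
  [5.5→11.5]: (127.7+56.0)/2 × 6 = 551.1
  Sum = 1216.525 µg/L·h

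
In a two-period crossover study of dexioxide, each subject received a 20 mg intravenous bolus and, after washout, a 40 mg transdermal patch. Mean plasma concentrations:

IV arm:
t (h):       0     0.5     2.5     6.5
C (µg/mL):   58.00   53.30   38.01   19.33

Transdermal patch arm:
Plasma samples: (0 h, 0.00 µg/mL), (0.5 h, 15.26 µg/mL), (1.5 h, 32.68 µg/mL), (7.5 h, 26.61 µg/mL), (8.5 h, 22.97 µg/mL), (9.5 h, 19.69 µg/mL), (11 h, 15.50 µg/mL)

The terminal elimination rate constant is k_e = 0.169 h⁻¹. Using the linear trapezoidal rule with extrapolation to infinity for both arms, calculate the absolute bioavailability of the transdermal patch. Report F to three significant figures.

F = 0.531

Trapezoidal AUC_0→6.5 (IV):
  [0→0.5]: (58.00+53.30)/2 × 0.5 = 27.825
  [0.5→2.5]: (53.30+38.01)/2 × 2 = 91.31
  [2.5→6.5]: (38.01+19.33)/2 × 4 = 114.68
  Sum = 233.815 µg/mL·h
IV tail: 19.33/0.169 = 114.379; AUC_iv,0→∞ = 233.815 + 114.379 = 348.194 µg/mL·h
Trapezoidal AUC_0→11 (transdermal patch):
  [0→0.5]: (0.00+15.26)/2 × 0.5 = 3.815
  [0.5→1.5]: (15.26+32.68)/2 × 1 = 23.97
  [1.5→7.5]: (32.68+26.61)/2 × 6 = 177.87
  [7.5→8.5]: (26.61+22.97)/2 × 1 = 24.79
  [8.5→9.5]: (22.97+19.69)/2 × 1 = 21.33
  [9.5→11]: (19.69+15.50)/2 × 1.5 = 26.3925
  Sum = 278.1675 µg/mL·h
transdermal patch tail: 15.50/0.169 = 91.716; AUC_ev,0→∞ = 278.1675 + 91.716 = 369.8835 µg/mL·h
F = (AUC_ev/D_ev)/(AUC_iv/D_iv) = (369.8835/40)/(348.194/20) = 9.2470875/17.4097 = 0.5311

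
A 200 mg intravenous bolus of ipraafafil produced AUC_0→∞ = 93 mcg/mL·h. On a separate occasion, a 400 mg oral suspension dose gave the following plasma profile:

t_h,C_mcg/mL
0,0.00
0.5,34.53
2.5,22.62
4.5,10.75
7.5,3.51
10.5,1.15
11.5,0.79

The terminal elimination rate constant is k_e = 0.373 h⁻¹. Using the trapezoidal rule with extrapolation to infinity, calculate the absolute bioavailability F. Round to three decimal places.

Trapezoidal AUC_0→11.5 (oral suspension):
  [0→0.5]: (0.00+34.53)/2 × 0.5 = 8.6325
  [0.5→2.5]: (34.53+22.62)/2 × 2 = 57.15
  [2.5→4.5]: (22.62+10.75)/2 × 2 = 33.37
  [4.5→7.5]: (10.75+3.51)/2 × 3 = 21.39
  [7.5→10.5]: (3.51+1.15)/2 × 3 = 6.99
  [10.5→11.5]: (1.15+0.79)/2 × 1 = 0.97
  Sum = 128.5025 mcg/mL·h
Tail: C_last/k_e = 0.79/0.373 = 2.118
AUC_0→∞ (oral suspension) = 128.5025 + 2.118 = 130.6205 mcg/mL·h
F = (AUC_ev/D_ev)/(AUC_iv/D_iv) = (130.6205/400)/(93/200) = 0.32655125/0.465 = 0.7023

F = 0.702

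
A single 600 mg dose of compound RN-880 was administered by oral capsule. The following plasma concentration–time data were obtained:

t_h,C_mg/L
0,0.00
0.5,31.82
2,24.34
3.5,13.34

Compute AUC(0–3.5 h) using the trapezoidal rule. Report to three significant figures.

AUC = 78.3 mg/L·h

Trapezoidal AUC_0→3.5:
  [0→0.5]: (0.00+31.82)/2 × 0.5 = 7.955
  [0.5→2]: (31.82+24.34)/2 × 1.5 = 42.12
  [2→3.5]: (24.34+13.34)/2 × 1.5 = 28.26
  Sum = 78.335 mg/L·h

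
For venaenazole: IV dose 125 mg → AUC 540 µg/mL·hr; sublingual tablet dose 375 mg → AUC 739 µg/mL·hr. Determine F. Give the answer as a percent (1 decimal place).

F = (AUC_ev / D_ev) / (AUC_iv / D_iv)
  = (739/375) / (540/125)
  = 1.97067 / 4.32 = 0.4562
  = 45.62%

F = 45.6%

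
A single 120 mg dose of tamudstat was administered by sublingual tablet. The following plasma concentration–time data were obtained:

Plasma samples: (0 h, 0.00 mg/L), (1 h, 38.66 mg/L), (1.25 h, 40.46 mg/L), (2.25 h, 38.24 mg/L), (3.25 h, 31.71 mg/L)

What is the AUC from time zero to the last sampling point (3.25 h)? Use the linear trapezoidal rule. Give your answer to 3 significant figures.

Trapezoidal AUC_0→3.25:
  [0→1]: (0.00+38.66)/2 × 1 = 19.33
  [1→1.25]: (38.66+40.46)/2 × 0.25 = 9.89
  [1.25→2.25]: (40.46+38.24)/2 × 1 = 39.35
  [2.25→3.25]: (38.24+31.71)/2 × 1 = 34.975
  Sum = 103.545 mg/L·h

AUC = 104 mg/L·h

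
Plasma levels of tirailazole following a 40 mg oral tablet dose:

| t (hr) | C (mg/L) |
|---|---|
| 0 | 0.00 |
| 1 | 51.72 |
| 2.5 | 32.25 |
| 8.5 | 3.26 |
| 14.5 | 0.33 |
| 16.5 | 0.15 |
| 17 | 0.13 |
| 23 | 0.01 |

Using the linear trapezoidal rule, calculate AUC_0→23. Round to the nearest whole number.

Trapezoidal AUC_0→23:
  [0→1]: (0.00+51.72)/2 × 1 = 25.86
  [1→2.5]: (51.72+32.25)/2 × 1.5 = 62.9775
  [2.5→8.5]: (32.25+3.26)/2 × 6 = 106.53
  [8.5→14.5]: (3.26+0.33)/2 × 6 = 10.77
  [14.5→16.5]: (0.33+0.15)/2 × 2 = 0.48
  [16.5→17]: (0.15+0.13)/2 × 0.5 = 0.07
  [17→23]: (0.13+0.01)/2 × 6 = 0.42
  Sum = 207.1075 mg/L·hr

AUC = 207 mg/L·hr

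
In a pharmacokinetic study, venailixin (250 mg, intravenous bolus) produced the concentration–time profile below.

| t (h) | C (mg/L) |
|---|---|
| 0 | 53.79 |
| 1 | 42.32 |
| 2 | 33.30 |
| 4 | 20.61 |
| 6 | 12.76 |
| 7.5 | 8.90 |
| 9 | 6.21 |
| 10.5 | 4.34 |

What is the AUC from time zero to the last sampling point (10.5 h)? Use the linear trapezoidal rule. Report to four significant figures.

AUC = 208.6 mg/L·h

Trapezoidal AUC_0→10.5:
  [0→1]: (53.79+42.32)/2 × 1 = 48.055
  [1→2]: (42.32+33.30)/2 × 1 = 37.81
  [2→4]: (33.30+20.61)/2 × 2 = 53.91
  [4→6]: (20.61+12.76)/2 × 2 = 33.37
  [6→7.5]: (12.76+8.90)/2 × 1.5 = 16.245
  [7.5→9]: (8.90+6.21)/2 × 1.5 = 11.3325
  [9→10.5]: (6.21+4.34)/2 × 1.5 = 7.9125
  Sum = 208.635 mg/L·h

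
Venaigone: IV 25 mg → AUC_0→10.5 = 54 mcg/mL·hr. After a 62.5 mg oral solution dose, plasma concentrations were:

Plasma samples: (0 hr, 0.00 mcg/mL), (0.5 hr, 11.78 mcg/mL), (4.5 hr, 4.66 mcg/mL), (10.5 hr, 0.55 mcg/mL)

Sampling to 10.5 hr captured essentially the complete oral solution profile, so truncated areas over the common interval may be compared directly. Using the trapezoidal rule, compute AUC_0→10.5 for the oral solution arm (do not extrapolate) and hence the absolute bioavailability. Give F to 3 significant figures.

Trapezoidal AUC_0→10.5 (oral solution):
  [0→0.5]: (0.00+11.78)/2 × 0.5 = 2.945
  [0.5→4.5]: (11.78+4.66)/2 × 4 = 32.88
  [4.5→10.5]: (4.66+0.55)/2 × 6 = 15.63
  Sum = 51.455 mcg/mL·hr
F = (AUC_ev/D_ev)/(AUC_iv/D_iv) = (51.455/62.5)/(54/25) = 0.82328/2.16 = 0.3811

F = 0.381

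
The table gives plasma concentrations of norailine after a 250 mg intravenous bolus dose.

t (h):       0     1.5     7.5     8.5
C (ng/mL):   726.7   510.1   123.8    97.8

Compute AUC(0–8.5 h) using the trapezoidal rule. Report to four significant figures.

Trapezoidal AUC_0→8.5:
  [0→1.5]: (726.7+510.1)/2 × 1.5 = 927.6
  [1.5→7.5]: (510.1+123.8)/2 × 6 = 1901.7
  [7.5→8.5]: (123.8+97.8)/2 × 1 = 110.8
  Sum = 2940.1 ng/mL·h

AUC = 2940 ng/mL·h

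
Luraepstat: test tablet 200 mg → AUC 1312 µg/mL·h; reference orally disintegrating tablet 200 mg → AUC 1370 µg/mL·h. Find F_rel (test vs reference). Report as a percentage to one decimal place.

F_rel = 95.8%

F_rel = (AUC_test/D_test) / (AUC_ref/D_ref)
      = (1312/200) / (1370/200)
      = 6.56 / 6.85 = 0.9577 = 95.77%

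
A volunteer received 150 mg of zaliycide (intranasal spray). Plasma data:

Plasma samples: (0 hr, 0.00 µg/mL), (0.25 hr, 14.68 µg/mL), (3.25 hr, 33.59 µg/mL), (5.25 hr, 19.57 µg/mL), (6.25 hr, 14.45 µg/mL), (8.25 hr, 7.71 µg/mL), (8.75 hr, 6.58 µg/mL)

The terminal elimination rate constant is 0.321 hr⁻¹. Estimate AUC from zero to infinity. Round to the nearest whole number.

Trapezoidal AUC_0→8.75:
  [0→0.25]: (0.00+14.68)/2 × 0.25 = 1.835
  [0.25→3.25]: (14.68+33.59)/2 × 3 = 72.405
  [3.25→5.25]: (33.59+19.57)/2 × 2 = 53.16
  [5.25→6.25]: (19.57+14.45)/2 × 1 = 17.01
  [6.25→8.25]: (14.45+7.71)/2 × 2 = 22.16
  [8.25→8.75]: (7.71+6.58)/2 × 0.5 = 3.5725
  Sum = 170.1425 µg/mL·hr
Extrapolated tail: C_last / k_e = 6.58 / 0.321 = 20.498
AUC_0→∞ = 170.1425 + 20.498 = 190.6405 µg/mL·hr

AUC = 191 µg/mL·hr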